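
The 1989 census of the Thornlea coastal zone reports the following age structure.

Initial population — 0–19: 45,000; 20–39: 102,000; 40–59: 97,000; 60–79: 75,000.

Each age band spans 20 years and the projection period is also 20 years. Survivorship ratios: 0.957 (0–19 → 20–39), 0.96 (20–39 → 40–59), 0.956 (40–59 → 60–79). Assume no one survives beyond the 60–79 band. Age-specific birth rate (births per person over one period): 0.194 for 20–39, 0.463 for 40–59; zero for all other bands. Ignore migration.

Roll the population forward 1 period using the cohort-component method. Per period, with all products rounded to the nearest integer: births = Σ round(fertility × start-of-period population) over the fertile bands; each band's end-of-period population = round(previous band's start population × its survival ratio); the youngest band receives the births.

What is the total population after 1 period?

298416

(Groups numbered youngest = 1 to oldest = 4.)
[period 1]
Births: 102000 × 0.194 = 19788, 97000 × 0.463 = 44911 ⇒ total 64699
Group 2: 45000 × 0.957 = 43065
Group 3: 102000 × 0.96 = 97920
Group 4: 97000 × 0.956 = 92732
Population now: 0–19=64699, 20–39=43065, 40–59=97920, 60–79=92732
Total after period 1: 64699 + 43065 + 97920 + 92732 = 298416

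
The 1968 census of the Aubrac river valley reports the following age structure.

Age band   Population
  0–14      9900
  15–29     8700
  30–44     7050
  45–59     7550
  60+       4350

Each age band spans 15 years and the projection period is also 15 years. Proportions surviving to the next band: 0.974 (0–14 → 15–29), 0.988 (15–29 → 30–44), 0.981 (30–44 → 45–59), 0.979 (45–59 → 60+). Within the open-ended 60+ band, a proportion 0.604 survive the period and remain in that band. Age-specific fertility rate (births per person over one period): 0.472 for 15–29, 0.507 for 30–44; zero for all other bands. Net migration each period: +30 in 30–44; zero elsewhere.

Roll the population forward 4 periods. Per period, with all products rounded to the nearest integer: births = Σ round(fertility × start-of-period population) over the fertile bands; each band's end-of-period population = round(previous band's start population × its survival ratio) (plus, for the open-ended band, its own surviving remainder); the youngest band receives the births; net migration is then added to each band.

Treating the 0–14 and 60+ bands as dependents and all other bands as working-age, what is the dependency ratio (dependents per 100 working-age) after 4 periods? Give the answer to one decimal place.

111.1

[period 1]
Births: 8700 × 0.472 = 4106, 7050 × 0.507 = 3574 → total 7680
15–29: 9900 × 0.974 = 9643
30–44: 8700 × 0.988 = 8596
45–59: 7050 × 0.981 = 6916
60+: 7550 × 0.979 + 4350 × 0.604 = 7391 + 2627 = 10018
Net migration: 30–44 + 30 → 8626
Giving 7680 / 9643 / 8626 / 6916 / 10018.
[period 2]
Births: 9643 × 0.472 = 4551, 8626 × 0.507 = 4373 → total 8924
15–29: 7680 × 0.974 = 7480
30–44: 9643 × 0.988 = 9527
45–59: 8626 × 0.981 = 8462
60+: 6916 × 0.979 + 10018 × 0.604 = 6771 + 6051 = 12822
Net migration: 30–44 + 30 → 9557
Giving 8924 / 7480 / 9557 / 8462 / 12822.
[period 3]
Births: 7480 × 0.472 = 3531, 9557 × 0.507 = 4845 → total 8376
15–29: 8924 × 0.974 = 8692
30–44: 7480 × 0.988 = 7390
45–59: 9557 × 0.981 = 9375
60+: 8462 × 0.979 + 12822 × 0.604 = 8284 + 7744 = 16028
Net migration: 30–44 + 30 → 7420
Giving 8376 / 8692 / 7420 / 9375 / 16028.
[period 4]
Births: 8692 × 0.472 = 4103, 7420 × 0.507 = 3762 → total 7865
15–29: 8376 × 0.974 = 8158
30–44: 8692 × 0.988 = 8588
45–59: 7420 × 0.981 = 7279
60+: 9375 × 0.979 + 16028 × 0.604 = 9178 + 9681 = 18859
Net migration: 30–44 + 30 → 8618
Giving 7865 / 8158 / 8618 / 7279 / 18859.
Dependents (band 0–14 + band 60+) = 7865 + 18859 = 26724; working-age = 24055; ratio = 26724/24055 × 100 = 111.1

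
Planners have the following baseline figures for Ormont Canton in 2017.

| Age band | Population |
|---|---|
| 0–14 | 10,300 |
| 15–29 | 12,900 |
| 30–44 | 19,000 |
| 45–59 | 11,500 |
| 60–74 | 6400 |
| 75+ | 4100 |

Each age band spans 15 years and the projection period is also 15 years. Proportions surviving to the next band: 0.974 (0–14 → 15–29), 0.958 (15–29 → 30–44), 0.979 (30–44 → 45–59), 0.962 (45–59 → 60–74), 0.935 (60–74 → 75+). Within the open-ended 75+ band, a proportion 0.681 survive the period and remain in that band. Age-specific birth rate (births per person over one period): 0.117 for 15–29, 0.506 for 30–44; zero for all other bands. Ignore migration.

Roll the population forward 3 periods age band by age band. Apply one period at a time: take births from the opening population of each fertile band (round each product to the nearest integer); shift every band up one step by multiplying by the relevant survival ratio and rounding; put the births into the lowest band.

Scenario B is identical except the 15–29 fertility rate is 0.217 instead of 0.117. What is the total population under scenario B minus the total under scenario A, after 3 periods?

3536

— Period 1 —
Births: 12900 × 0.117 = 1509  |  19000 × 0.506 = 9614 — total 11123
15–29: 10300 × 0.974 = 10032
30–44: 12900 × 0.958 = 12358
45–59: 19000 × 0.979 = 18601
60–74: 11500 × 0.962 = 11063
75+: 6400 × 0.935 + 4100 × 0.681 = 5984 + 2792 = 8776
Giving 11123 / 10032 / 12358 / 18601 / 11063 / 8776.
— Period 2 —
Births: 10032 × 0.117 = 1174  |  12358 × 0.506 = 6253 — total 7427
15–29: 11123 × 0.974 = 10834
30–44: 10032 × 0.958 = 9611
45–59: 12358 × 0.979 = 12098
60–74: 18601 × 0.962 = 17894
75+: 11063 × 0.935 + 8776 × 0.681 = 10344 + 5976 = 16320
Giving 7427 / 10834 / 9611 / 12098 / 17894 / 16320.
— Period 3 —
Births: 10834 × 0.117 = 1268  |  9611 × 0.506 = 4863 — total 6131
15–29: 7427 × 0.974 = 7234
30–44: 10834 × 0.958 = 10379
45–59: 9611 × 0.979 = 9409
60–74: 12098 × 0.962 = 11638
75+: 17894 × 0.935 + 16320 × 0.681 = 16731 + 11114 = 27845
Giving 6131 / 7234 / 10379 / 9409 / 11638 / 27845.
Scenario A total after 3 periods: 72636
Scenario B projection —
— Period 1 —
Births: 12900 × 0.217 = 2799  |  19000 × 0.506 = 9614 — total 12413
15–29: 10300 × 0.974 = 10032
30–44: 12900 × 0.958 = 12358
45–59: 19000 × 0.979 = 18601
60–74: 11500 × 0.962 = 11063
75+: 6400 × 0.935 + 4100 × 0.681 = 5984 + 2792 = 8776
Giving 12413 / 10032 / 12358 / 18601 / 11063 / 8776.
— Period 2 —
Births: 10032 × 0.217 = 2177  |  12358 × 0.506 = 6253 — total 8430
15–29: 12413 × 0.974 = 12090
30–44: 10032 × 0.958 = 9611
45–59: 12358 × 0.979 = 12098
60–74: 18601 × 0.962 = 17894
75+: 11063 × 0.935 + 8776 × 0.681 = 10344 + 5976 = 16320
Giving 8430 / 12090 / 9611 / 12098 / 17894 / 16320.
— Period 3 —
Births: 12090 × 0.217 = 2624  |  9611 × 0.506 = 4863 — total 7487
15–29: 8430 × 0.974 = 8211
30–44: 12090 × 0.958 = 11582
45–59: 9611 × 0.979 = 9409
60–74: 12098 × 0.962 = 11638
75+: 17894 × 0.935 + 16320 × 0.681 = 16731 + 11114 = 27845
Giving 7487 / 8211 / 11582 / 9409 / 11638 / 27845.
Scenario B total after 3 periods: 76172
Difference B − A = 76172 − 72636 = 3536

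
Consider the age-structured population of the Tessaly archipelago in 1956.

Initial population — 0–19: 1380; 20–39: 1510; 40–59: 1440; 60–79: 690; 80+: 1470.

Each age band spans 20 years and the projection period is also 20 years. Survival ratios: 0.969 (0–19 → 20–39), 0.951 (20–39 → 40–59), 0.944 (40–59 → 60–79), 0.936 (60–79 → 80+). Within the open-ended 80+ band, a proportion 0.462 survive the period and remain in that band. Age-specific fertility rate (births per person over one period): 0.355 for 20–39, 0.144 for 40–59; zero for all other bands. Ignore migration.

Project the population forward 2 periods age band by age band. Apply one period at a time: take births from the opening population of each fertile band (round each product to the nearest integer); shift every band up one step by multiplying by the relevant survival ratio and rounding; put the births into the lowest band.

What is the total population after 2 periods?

After projecting period 1:
Births: 1510 × 0.355 = 536 ; 1440 × 0.144 = 207 ⇒ total 743
20–39: 1380 × 0.969 = 1337
40–59: 1510 × 0.951 = 1436
60–79: 1440 × 0.944 = 1359
80+: 690 × 0.936 + 1470 × 0.462 = 646 + 679 = 1325
Population now: 0–19=743, 20–39=1337, 40–59=1436, 60–79=1359, 80+=1325
After projecting period 2:
Births: 1337 × 0.355 = 475 ; 1436 × 0.144 = 207 ⇒ total 682
20–39: 743 × 0.969 = 720
40–59: 1337 × 0.951 = 1271
60–79: 1436 × 0.944 = 1356
80+: 1359 × 0.936 + 1325 × 0.462 = 1272 + 612 = 1884
Population now: 0–19=682, 20–39=720, 40–59=1271, 60–79=1356, 80+=1884
Total after period 2: 682 + 720 + 1271 + 1356 + 1884 = 5913

5913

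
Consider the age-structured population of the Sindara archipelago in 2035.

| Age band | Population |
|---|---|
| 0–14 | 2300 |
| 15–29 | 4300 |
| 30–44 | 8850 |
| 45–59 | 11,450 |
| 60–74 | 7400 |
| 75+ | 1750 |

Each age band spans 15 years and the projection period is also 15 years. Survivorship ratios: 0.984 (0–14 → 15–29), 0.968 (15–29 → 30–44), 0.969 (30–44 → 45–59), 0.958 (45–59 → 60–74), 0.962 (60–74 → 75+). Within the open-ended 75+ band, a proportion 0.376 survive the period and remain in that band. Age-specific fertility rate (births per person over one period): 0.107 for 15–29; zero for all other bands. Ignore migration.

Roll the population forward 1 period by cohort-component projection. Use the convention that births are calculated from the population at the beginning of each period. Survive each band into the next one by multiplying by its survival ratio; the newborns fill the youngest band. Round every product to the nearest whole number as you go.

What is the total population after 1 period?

(Groups numbered youngest = 1 to oldest = 6.)
— Period 1 —
Births: 4300 × 0.107 = 460
Group 2: 2300 × 0.984 = 2263
Group 3: 4300 × 0.968 = 4162
Group 4: 8850 × 0.969 = 8576
Group 5: 11450 × 0.958 = 10969
Group 6: 7400 × 0.962 + 1750 × 0.376 = 7119 + 658 = 7777
→ [460, 2263, 4162, 8576, 10969, 7777]
Total after period 1: 460 + 2263 + 4162 + 8576 + 10969 + 7777 = 34207

34207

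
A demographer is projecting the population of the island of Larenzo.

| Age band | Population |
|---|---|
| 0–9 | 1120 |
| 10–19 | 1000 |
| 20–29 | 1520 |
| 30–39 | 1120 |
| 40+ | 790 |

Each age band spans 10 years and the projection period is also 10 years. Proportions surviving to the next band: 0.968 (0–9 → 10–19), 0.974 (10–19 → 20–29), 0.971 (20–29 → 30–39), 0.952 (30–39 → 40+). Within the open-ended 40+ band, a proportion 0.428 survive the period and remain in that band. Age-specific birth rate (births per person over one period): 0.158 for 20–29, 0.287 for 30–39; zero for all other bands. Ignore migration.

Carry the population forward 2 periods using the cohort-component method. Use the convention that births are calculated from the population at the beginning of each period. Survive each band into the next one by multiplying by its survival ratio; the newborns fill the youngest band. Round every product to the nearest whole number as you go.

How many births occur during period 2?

[period 1]
Births: 1520 * 0.158 = 240, 1120 * 0.287 = 321 → 561
10–19: 1120 * 0.968 = 1084
20–29: 1000 * 0.974 = 974
30–39: 1520 * 0.971 = 1476
40+: 1120 * 0.952 + 790 * 0.428 = 1066 + 338 = 1404
Giving 561 / 1084 / 974 / 1476 / 1404.
[period 2]
Births: 974 * 0.158 = 154, 1476 * 0.287 = 424 → 578
10–19: 561 * 0.968 = 543
20–29: 1084 * 0.974 = 1056
30–39: 974 * 0.971 = 946
40+: 1476 * 0.952 + 1404 * 0.428 = 1405 + 601 = 2006
Giving 578 / 543 / 1056 / 946 / 2006.

578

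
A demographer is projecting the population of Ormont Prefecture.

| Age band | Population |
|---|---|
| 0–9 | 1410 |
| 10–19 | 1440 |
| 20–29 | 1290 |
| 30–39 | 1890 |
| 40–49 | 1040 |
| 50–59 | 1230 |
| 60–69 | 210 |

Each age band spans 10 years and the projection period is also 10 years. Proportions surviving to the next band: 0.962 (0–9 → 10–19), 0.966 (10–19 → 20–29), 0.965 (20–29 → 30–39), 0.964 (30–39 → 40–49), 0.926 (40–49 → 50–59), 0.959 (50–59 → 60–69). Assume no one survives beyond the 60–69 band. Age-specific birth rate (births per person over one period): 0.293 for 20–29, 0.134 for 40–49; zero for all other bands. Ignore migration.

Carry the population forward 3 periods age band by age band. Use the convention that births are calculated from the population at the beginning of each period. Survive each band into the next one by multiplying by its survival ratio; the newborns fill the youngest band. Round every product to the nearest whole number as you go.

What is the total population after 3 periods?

6939

Numbering the bands 1..7 from youngest to oldest:
Period 1:
Births: 1290 × 0.293 = 378 ; 1040 × 0.134 = 139 → 517
Band 2: 1410 × 0.962 = 1356
Band 3: 1440 × 0.966 = 1391
Band 4: 1290 × 0.965 = 1245
Band 5: 1890 × 0.964 = 1822
Band 6: 1040 × 0.926 = 963
Band 7: 1230 × 0.959 = 1180
→ [517, 1356, 1391, 1245, 1822, 963, 1180]
Period 2:
Births: 1391 × 0.293 = 408 ; 1822 × 0.134 = 244 → 652
Band 2: 517 × 0.962 = 497
Band 3: 1356 × 0.966 = 1310
Band 4: 1391 × 0.965 = 1342
Band 5: 1245 × 0.964 = 1200
Band 6: 1822 × 0.926 = 1687
Band 7: 963 × 0.959 = 924
→ [652, 497, 1310, 1342, 1200, 1687, 924]
Period 3:
Births: 1310 × 0.293 = 384 ; 1200 × 0.134 = 161 → 545
Band 2: 652 × 0.962 = 627
Band 3: 497 × 0.966 = 480
Band 4: 1310 × 0.965 = 1264
Band 5: 1342 × 0.964 = 1294
Band 6: 1200 × 0.926 = 1111
Band 7: 1687 × 0.959 = 1618
→ [545, 627, 480, 1264, 1294, 1111, 1618]
Total after period 3: 545 + 627 + 480 + 1264 + 1294 + 1111 + 1618 = 6939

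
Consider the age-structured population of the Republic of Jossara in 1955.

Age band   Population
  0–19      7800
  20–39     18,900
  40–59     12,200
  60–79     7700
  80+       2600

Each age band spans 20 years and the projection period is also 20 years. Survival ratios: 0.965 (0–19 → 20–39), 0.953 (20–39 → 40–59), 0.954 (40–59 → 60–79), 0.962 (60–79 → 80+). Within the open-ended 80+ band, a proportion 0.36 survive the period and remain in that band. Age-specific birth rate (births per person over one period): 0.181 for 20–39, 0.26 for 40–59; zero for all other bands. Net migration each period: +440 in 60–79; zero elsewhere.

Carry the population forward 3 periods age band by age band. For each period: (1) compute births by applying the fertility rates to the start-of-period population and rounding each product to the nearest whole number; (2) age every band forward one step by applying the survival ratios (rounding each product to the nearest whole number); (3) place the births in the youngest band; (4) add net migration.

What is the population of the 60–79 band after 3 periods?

7283

Let band 1 be 0–19 through band 5 = 80+.
— Period 1 —
Births: 18900 * 0.181 = 3421, 12200 * 0.26 = 3172 ⇒ total 6593
Band 2: 7800 * 0.965 = 7527
Band 3: 18900 * 0.953 = 18012
Band 4: 12200 * 0.954 = 11639
Band 5: 7700 * 0.962 + 2600 * 0.36 = 7407 + 936 = 8343
Net migration: Band 4 + 440 → 12079
→ [6593, 7527, 18012, 12079, 8343]
— Period 2 —
Births: 7527 * 0.181 = 1362, 18012 * 0.26 = 4683 ⇒ total 6045
Band 2: 6593 * 0.965 = 6362
Band 3: 7527 * 0.953 = 7173
Band 4: 18012 * 0.954 = 17183
Band 5: 12079 * 0.962 + 8343 * 0.36 = 11620 + 3003 = 14623
Net migration: Band 4 + 440 → 17623
→ [6045, 6362, 7173, 17623, 14623]
— Period 3 —
Births: 6362 * 0.181 = 1152, 7173 * 0.26 = 1865 ⇒ total 3017
Band 2: 6045 * 0.965 = 5833
Band 3: 6362 * 0.953 = 6063
Band 4: 7173 * 0.954 = 6843
Band 5: 17623 * 0.962 + 14623 * 0.36 = 16953 + 5264 = 22217
Net migration: Band 4 + 440 → 7283
→ [3017, 5833, 6063, 7283, 22217]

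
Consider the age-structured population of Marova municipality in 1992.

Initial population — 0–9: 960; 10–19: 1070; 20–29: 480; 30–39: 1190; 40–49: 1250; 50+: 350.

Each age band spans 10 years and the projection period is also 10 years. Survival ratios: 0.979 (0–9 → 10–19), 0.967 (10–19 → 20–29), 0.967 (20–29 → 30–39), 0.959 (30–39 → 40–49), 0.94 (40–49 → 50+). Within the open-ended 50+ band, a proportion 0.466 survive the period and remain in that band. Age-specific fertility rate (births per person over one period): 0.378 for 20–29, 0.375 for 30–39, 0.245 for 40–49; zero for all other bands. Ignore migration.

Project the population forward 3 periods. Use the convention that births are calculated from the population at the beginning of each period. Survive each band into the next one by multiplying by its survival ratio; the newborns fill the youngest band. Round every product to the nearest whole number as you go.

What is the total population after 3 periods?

[period 1]
Births: 480 × 0.378 = 181  |  1190 × 0.375 = 446  |  1250 × 0.245 = 306 → total 933
10–19: 960 × 0.979 = 940
20–29: 1070 × 0.967 = 1035
30–39: 480 × 0.967 = 464
40–49: 1190 × 0.959 = 1141
50+: 1250 × 0.94 + 350 × 0.466 = 1175 + 163 = 1338
→ [933, 940, 1035, 464, 1141, 1338]
[period 2]
Births: 1035 × 0.378 = 391  |  464 × 0.375 = 174  |  1141 × 0.245 = 280 → total 845
10–19: 933 × 0.979 = 913
20–29: 940 × 0.967 = 909
30–39: 1035 × 0.967 = 1001
40–49: 464 × 0.959 = 445
50+: 1141 × 0.94 + 1338 × 0.466 = 1073 + 624 = 1697
→ [845, 913, 909, 1001, 445, 1697]
[period 3]
Births: 909 × 0.378 = 344  |  1001 × 0.375 = 375  |  445 × 0.245 = 109 → total 828
10–19: 845 × 0.979 = 827
20–29: 913 × 0.967 = 883
30–39: 909 × 0.967 = 879
40–49: 1001 × 0.959 = 960
50+: 445 × 0.94 + 1697 × 0.466 = 418 + 791 = 1209
→ [828, 827, 883, 879, 960, 1209]
Total after period 3: 828 + 827 + 883 + 879 + 960 + 1209 = 5586

5586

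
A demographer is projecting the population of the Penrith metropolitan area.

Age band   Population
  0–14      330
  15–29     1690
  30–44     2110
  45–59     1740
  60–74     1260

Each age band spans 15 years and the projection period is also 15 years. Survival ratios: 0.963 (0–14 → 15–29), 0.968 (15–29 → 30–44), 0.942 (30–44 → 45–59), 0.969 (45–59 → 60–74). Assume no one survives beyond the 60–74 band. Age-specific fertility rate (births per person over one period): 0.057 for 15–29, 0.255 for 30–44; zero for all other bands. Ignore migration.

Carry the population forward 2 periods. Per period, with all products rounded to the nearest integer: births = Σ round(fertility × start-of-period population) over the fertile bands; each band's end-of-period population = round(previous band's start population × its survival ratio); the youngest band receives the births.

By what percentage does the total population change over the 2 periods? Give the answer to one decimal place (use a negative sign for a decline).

-32.4

Numbering the bands 1..5 from youngest to oldest:
Period 1:
Births: 1690 × 0.057 = 96  |  2110 × 0.255 = 538 — total 634
Band 2: 330 × 0.963 = 318
Band 3: 1690 × 0.968 = 1636
Band 4: 2110 × 0.942 = 1988
Band 5: 1740 × 0.969 = 1686
Population now: 0–14=634, 15–29=318, 30–44=1636, 45–59=1988, 60–74=1686
Period 2:
Births: 318 × 0.057 = 18  |  1636 × 0.255 = 417 — total 435
Band 2: 634 × 0.963 = 611
Band 3: 318 × 0.968 = 308
Band 4: 1636 × 0.942 = 1541
Band 5: 1988 × 0.969 = 1926
Population now: 0–14=435, 15–29=611, 30–44=308, 45–59=1541, 60–74=1926
Total: 7130 → 4821; change = -2309; percentage change = -32.4%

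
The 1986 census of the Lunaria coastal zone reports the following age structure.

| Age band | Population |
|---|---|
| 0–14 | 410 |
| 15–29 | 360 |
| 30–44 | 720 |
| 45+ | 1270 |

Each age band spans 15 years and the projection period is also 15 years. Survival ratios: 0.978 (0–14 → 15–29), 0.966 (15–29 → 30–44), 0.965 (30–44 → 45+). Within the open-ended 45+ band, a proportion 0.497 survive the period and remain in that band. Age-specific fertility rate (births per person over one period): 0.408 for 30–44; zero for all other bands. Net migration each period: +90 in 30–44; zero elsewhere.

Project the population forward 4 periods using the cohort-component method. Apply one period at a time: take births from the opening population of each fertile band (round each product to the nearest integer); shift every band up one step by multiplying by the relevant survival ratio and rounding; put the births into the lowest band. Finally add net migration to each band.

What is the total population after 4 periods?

1451

Call the groups 1 to 4, youngest first.
Period 1:
Births: 720 * 0.408 = 294
Group 2: 410 * 0.978 = 401
Group 3: 360 * 0.966 = 348
Group 4: 720 * 0.965 + 1270 * 0.497 = 695 + 631 = 1326
Net migration: Group 3 + 90 → 438
→ [294, 401, 438, 1326]
Period 2:
Births: 438 * 0.408 = 179
Group 2: 294 * 0.978 = 288
Group 3: 401 * 0.966 = 387
Group 4: 438 * 0.965 + 1326 * 0.497 = 423 + 659 = 1082
Net migration: Group 3 + 90 → 477
→ [179, 288, 477, 1082]
Period 3:
Births: 477 * 0.408 = 195
Group 2: 179 * 0.978 = 175
Group 3: 288 * 0.966 = 278
Group 4: 477 * 0.965 + 1082 * 0.497 = 460 + 538 = 998
Net migration: Group 3 + 90 → 368
→ [195, 175, 368, 998]
Period 4:
Births: 368 * 0.408 = 150
Group 2: 195 * 0.978 = 191
Group 3: 175 * 0.966 = 169
Group 4: 368 * 0.965 + 998 * 0.497 = 355 + 496 = 851
Net migration: Group 3 + 90 → 259
→ [150, 191, 259, 851]
Total after period 4: 150 + 191 + 259 + 851 = 1451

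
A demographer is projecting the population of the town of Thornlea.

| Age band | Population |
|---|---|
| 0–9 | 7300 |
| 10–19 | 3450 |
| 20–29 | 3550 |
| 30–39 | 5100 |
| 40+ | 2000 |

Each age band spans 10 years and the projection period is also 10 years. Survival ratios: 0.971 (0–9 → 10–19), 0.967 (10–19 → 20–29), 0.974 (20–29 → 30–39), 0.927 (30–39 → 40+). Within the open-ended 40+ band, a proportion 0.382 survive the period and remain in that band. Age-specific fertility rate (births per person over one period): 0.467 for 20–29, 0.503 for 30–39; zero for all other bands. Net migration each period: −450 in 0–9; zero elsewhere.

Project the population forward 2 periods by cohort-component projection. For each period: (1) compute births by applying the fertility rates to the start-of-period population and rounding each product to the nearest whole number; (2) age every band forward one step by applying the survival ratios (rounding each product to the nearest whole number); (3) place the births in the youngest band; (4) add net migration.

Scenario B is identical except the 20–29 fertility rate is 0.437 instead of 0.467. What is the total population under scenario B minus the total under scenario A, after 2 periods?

Period 1.
Births: 3550 × 0.467 = 1658 ; 5100 × 0.503 = 2565 — total 4223
10–19: 7300 × 0.971 = 7088
20–29: 3450 × 0.967 = 3336
30–39: 3550 × 0.974 = 3458
40+: 5100 × 0.927 + 2000 × 0.382 = 4728 + 764 = 5492
Net migration: 0–9 − 450 → 3773
Population now: 0–9=3773, 10–19=7088, 20–29=3336, 30–39=3458, 40+=5492
Period 2.
Births: 3336 × 0.467 = 1558 ; 3458 × 0.503 = 1739 — total 3297
10–19: 3773 × 0.971 = 3664
20–29: 7088 × 0.967 = 6854
30–39: 3336 × 0.974 = 3249
40+: 3458 × 0.927 + 5492 × 0.382 = 3206 + 2098 = 5304
Net migration: 0–9 − 450 → 2847
Population now: 0–9=2847, 10–19=3664, 20–29=6854, 30–39=3249, 40+=5304
Scenario A total after 2 periods: 21918
Scenario B projection —
Period 1.
Births: 3550 × 0.437 = 1551 ; 5100 × 0.503 = 2565 — total 4116
10–19: 7300 × 0.971 = 7088
20–29: 3450 × 0.967 = 3336
30–39: 3550 × 0.974 = 3458
40+: 5100 × 0.927 + 2000 × 0.382 = 4728 + 764 = 5492
Net migration: 0–9 − 450 → 3666
Population now: 0–9=3666, 10–19=7088, 20–29=3336, 30–39=3458, 40+=5492
Period 2.
Births: 3336 × 0.437 = 1458 ; 3458 × 0.503 = 1739 — total 3197
10–19: 3666 × 0.971 = 3560
20–29: 7088 × 0.967 = 6854
30–39: 3336 × 0.974 = 3249
40+: 3458 × 0.927 + 5492 × 0.382 = 3206 + 2098 = 5304
Net migration: 0–9 − 450 → 2747
Population now: 0–9=2747, 10–19=3560, 20–29=6854, 30–39=3249, 40+=5304
Scenario B total after 2 periods: 21714
Difference B − A = 21714 − 21918 = -204

-204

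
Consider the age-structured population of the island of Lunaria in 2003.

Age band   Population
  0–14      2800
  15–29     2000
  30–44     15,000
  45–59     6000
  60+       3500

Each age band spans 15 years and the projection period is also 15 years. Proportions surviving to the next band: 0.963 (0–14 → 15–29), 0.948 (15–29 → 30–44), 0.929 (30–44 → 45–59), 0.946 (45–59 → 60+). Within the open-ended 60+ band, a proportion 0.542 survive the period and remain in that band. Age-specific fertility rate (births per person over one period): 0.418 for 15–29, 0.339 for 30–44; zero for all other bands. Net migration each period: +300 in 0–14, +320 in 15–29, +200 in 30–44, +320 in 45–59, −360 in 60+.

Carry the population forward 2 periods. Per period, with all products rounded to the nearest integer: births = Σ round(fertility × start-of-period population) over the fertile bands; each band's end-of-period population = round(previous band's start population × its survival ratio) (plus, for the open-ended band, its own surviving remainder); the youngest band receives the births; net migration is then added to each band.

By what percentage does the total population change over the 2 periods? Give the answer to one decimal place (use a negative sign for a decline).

5.6

After projecting period 1:
Births: 2000 * 0.418 = 836 ; 15000 * 0.339 = 5085 ⇒ total 5921
15–29: 2800 * 0.963 = 2696
30–44: 2000 * 0.948 = 1896
45–59: 15000 * 0.929 = 13935
60+: 6000 * 0.946 + 3500 * 0.542 = 5676 + 1897 = 7573
Net migration: 0–14 + 300 → 6221; 15–29 + 320 → 3016; 30–44 + 200 → 2096; 45–59 + 320 → 14255; 60+ − 360 → 7213
Population now: 0–14=6221, 15–29=3016, 30–44=2096, 45–59=14255, 60+=7213
After projecting period 2:
Births: 3016 * 0.418 = 1261 ; 2096 * 0.339 = 711 ⇒ total 1972
15–29: 6221 * 0.963 = 5991
30–44: 3016 * 0.948 = 2859
45–59: 2096 * 0.929 = 1947
60+: 14255 * 0.946 + 7213 * 0.542 = 13485 + 3909 = 17394
Net migration: 0–14 + 300 → 2272; 15–29 + 320 → 6311; 30–44 + 200 → 3059; 45–59 + 320 → 2267; 60+ − 360 → 17034
Population now: 0–14=2272, 15–29=6311, 30–44=3059, 45–59=2267, 60+=17034
Total: 29300 → 30943; change = 1643; percentage change = 5.6%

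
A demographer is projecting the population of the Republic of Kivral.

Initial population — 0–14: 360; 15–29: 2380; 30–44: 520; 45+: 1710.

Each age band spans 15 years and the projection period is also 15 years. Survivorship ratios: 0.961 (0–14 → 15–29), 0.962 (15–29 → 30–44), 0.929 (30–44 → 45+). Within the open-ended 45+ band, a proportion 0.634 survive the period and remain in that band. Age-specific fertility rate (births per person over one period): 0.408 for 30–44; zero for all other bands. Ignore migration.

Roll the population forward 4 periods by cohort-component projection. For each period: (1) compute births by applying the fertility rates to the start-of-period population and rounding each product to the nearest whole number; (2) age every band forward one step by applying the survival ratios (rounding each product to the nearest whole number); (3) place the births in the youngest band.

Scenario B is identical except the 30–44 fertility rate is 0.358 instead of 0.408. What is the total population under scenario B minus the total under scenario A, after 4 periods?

-163

(Groups numbered youngest = 1 to oldest = 4.)
Period 1:
Births: 520 × 0.408 = 212
Group 2: 360 × 0.961 = 346
Group 3: 2380 × 0.962 = 2290
Group 4: 520 × 0.929 + 1710 × 0.634 = 483 + 1084 = 1567
→ [212, 346, 2290, 1567]
Period 2:
Births: 2290 × 0.408 = 934
Group 2: 212 × 0.961 = 204
Group 3: 346 × 0.962 = 333
Group 4: 2290 × 0.929 + 1567 × 0.634 = 2127 + 993 = 3120
→ [934, 204, 333, 3120]
Period 3:
Births: 333 × 0.408 = 136
Group 2: 934 × 0.961 = 898
Group 3: 204 × 0.962 = 196
Group 4: 333 × 0.929 + 3120 × 0.634 = 309 + 1978 = 2287
→ [136, 898, 196, 2287]
Period 4:
Births: 196 × 0.408 = 80
Group 2: 136 × 0.961 = 131
Group 3: 898 × 0.962 = 864
Group 4: 196 × 0.929 + 2287 × 0.634 = 182 + 1450 = 1632
→ [80, 131, 864, 1632]
Scenario A total after 4 periods: 2707
Scenario B projection —
Period 1:
Births: 520 × 0.358 = 186
Group 2: 360 × 0.961 = 346
Group 3: 2380 × 0.962 = 2290
Group 4: 520 × 0.929 + 1710 × 0.634 = 483 + 1084 = 1567
→ [186, 346, 2290, 1567]
Period 2:
Births: 2290 × 0.358 = 820
Group 2: 186 × 0.961 = 179
Group 3: 346 × 0.962 = 333
Group 4: 2290 × 0.929 + 1567 × 0.634 = 2127 + 993 = 3120
→ [820, 179, 333, 3120]
Period 3:
Births: 333 × 0.358 = 119
Group 2: 820 × 0.961 = 788
Group 3: 179 × 0.962 = 172
Group 4: 333 × 0.929 + 3120 × 0.634 = 309 + 1978 = 2287
→ [119, 788, 172, 2287]
Period 4:
Births: 172 × 0.358 = 62
Group 2: 119 × 0.961 = 114
Group 3: 788 × 0.962 = 758
Group 4: 172 × 0.929 + 2287 × 0.634 = 160 + 1450 = 1610
→ [62, 114, 758, 1610]
Scenario B total after 4 periods: 2544
Difference B − A = 2544 − 2707 = -163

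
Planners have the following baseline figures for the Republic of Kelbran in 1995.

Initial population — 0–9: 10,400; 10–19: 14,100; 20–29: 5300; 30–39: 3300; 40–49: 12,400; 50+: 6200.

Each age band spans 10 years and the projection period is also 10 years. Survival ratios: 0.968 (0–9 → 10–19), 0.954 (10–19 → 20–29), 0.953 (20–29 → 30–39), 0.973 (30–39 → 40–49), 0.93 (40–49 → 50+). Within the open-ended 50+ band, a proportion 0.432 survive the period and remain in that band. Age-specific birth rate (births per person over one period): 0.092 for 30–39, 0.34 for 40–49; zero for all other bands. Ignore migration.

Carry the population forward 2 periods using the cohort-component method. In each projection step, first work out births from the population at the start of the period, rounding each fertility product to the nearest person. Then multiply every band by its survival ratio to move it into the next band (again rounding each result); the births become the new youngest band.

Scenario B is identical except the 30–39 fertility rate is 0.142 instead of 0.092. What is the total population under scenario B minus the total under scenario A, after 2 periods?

(Bands numbered youngest = 1 to oldest = 6.)
Period 1:
Births: 3300 × 0.092 = 304  |  12400 × 0.34 = 4216 ⇒ total 4520
Band 2: 10400 × 0.968 = 10067
Band 3: 14100 × 0.954 = 13451
Band 4: 5300 × 0.953 = 5051
Band 5: 3300 × 0.973 = 3211
Band 6: 12400 × 0.93 + 6200 × 0.432 = 11532 + 2678 = 14210
Population now: 0–9=4520, 10–19=10067, 20–29=13451, 30–39=5051, 40–49=3211, 50+=14210
Period 2:
Births: 5051 × 0.092 = 465  |  3211 × 0.34 = 1092 ⇒ total 1557
Band 2: 4520 × 0.968 = 4375
Band 3: 10067 × 0.954 = 9604
Band 4: 13451 × 0.953 = 12819
Band 5: 5051 × 0.973 = 4915
Band 6: 3211 × 0.93 + 14210 × 0.432 = 2986 + 6139 = 9125
Population now: 0–9=1557, 10–19=4375, 20–29=9604, 30–39=12819, 40–49=4915, 50+=9125
Scenario A total after 2 periods: 42395
Scenario B projection —
Period 1:
Births: 3300 × 0.142 = 469  |  12400 × 0.34 = 4216 ⇒ total 4685
Band 2: 10400 × 0.968 = 10067
Band 3: 14100 × 0.954 = 13451
Band 4: 5300 × 0.953 = 5051
Band 5: 3300 × 0.973 = 3211
Band 6: 12400 × 0.93 + 6200 × 0.432 = 11532 + 2678 = 14210
Population now: 0–9=4685, 10–19=10067, 20–29=13451, 30–39=5051, 40–49=3211, 50+=14210
Period 2:
Births: 5051 × 0.142 = 717  |  3211 × 0.34 = 1092 ⇒ total 1809
Band 2: 4685 × 0.968 = 4535
Band 3: 10067 × 0.954 = 9604
Band 4: 13451 × 0.953 = 12819
Band 5: 5051 × 0.973 = 4915
Band 6: 3211 × 0.93 + 14210 × 0.432 = 2986 + 6139 = 9125
Population now: 0–9=1809, 10–19=4535, 20–29=9604, 30–39=12819, 40–49=4915, 50+=9125
Scenario B total after 2 periods: 42807
Difference B − A = 42807 − 42395 = 412

412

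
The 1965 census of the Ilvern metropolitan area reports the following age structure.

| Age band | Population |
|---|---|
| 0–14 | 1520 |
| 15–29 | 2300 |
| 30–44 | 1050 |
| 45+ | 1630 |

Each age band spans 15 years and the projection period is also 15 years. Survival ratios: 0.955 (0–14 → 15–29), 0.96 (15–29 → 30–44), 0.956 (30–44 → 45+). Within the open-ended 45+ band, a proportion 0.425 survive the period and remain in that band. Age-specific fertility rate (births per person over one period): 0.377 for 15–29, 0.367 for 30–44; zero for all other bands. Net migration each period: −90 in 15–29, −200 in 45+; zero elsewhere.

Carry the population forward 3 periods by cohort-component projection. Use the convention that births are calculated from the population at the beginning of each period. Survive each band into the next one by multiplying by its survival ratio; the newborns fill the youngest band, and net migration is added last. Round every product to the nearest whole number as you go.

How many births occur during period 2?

1323

After projecting period 1:
Births: 2300 × 0.377 = 867, 1050 × 0.367 = 385 — total 1252
15–29: 1520 × 0.955 = 1452
30–44: 2300 × 0.96 = 2208
45+: 1050 × 0.956 + 1630 × 0.425 = 1004 + 693 = 1697
Net migration: 15–29 − 90 → 1362; 45+ − 200 → 1497
Population now: 0–14=1252, 15–29=1362, 30–44=2208, 45+=1497
After projecting period 2:
Births: 1362 × 0.377 = 513, 2208 × 0.367 = 810 — total 1323
15–29: 1252 × 0.955 = 1196
30–44: 1362 × 0.96 = 1308
45+: 2208 × 0.956 + 1497 × 0.425 = 2111 + 636 = 2747
Net migration: 15–29 − 90 → 1106; 45+ − 200 → 2547
Population now: 0–14=1323, 15–29=1106, 30–44=1308, 45+=2547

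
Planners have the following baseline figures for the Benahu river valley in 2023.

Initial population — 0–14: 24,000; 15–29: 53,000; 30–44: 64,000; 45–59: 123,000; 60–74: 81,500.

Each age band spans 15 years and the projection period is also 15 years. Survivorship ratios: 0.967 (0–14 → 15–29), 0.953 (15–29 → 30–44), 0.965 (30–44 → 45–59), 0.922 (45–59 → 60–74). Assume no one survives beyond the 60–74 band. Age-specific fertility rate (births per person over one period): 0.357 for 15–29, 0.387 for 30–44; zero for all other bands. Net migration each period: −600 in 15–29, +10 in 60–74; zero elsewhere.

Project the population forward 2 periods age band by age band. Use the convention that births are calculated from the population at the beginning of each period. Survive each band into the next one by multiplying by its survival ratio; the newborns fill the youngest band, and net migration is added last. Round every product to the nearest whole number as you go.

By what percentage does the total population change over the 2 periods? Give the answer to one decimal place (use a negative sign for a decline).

Call the bands 1 to 5, youngest first.
— Period 1 —
Births: 53000 × 0.357 = 18921 ; 64000 × 0.387 = 24768 — total 43689
Band 2: 24000 × 0.967 = 23208
Band 3: 53000 × 0.953 = 50509
Band 4: 64000 × 0.965 = 61760
Band 5: 123000 × 0.922 = 113406
Net migration: Band 2 − 600 → 22608; Band 5 + 10 → 113416
→ [43689, 22608, 50509, 61760, 113416]
— Period 2 —
Births: 22608 × 0.357 = 8071 ; 50509 × 0.387 = 19547 — total 27618
Band 2: 43689 × 0.967 = 42247
Band 3: 22608 × 0.953 = 21545
Band 4: 50509 × 0.965 = 48741
Band 5: 61760 × 0.922 = 56943
Net migration: Band 2 − 600 → 41647; Band 5 + 10 → 56953
→ [27618, 41647, 21545, 48741, 56953]
Total: 345500 → 196504; change = -148996; percentage change = -43.1%

-43.1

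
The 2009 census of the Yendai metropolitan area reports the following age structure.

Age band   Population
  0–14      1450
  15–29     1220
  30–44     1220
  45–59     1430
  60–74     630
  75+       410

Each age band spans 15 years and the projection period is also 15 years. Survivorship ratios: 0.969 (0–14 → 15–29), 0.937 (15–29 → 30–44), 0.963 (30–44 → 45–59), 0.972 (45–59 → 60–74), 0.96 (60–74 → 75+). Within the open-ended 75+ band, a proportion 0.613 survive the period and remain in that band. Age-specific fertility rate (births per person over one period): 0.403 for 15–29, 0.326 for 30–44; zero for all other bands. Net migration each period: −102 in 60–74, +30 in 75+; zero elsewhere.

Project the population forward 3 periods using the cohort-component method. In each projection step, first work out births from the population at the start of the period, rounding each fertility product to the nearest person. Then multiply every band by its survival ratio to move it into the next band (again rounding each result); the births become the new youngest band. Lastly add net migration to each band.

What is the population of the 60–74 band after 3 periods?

968

— Period 1 —
Births: 1220 × 0.403 = 492  |  1220 × 0.326 = 398 → total 890
15–29: 1450 × 0.969 = 1405
30–44: 1220 × 0.937 = 1143
45–59: 1220 × 0.963 = 1175
60–74: 1430 × 0.972 = 1390
75+: 630 × 0.96 + 410 × 0.613 = 605 + 251 = 856
Net migration: 60–74 − 102 → 1288; 75+ + 30 → 886
Population now: 0–14=890, 15–29=1405, 30–44=1143, 45–59=1175, 60–74=1288, 75+=886
— Period 2 —
Births: 1405 × 0.403 = 566  |  1143 × 0.326 = 373 → total 939
15–29: 890 × 0.969 = 862
30–44: 1405 × 0.937 = 1316
45–59: 1143 × 0.963 = 1101
60–74: 1175 × 0.972 = 1142
75+: 1288 × 0.96 + 886 × 0.613 = 1236 + 543 = 1779
Net migration: 60–74 − 102 → 1040; 75+ + 30 → 1809
Population now: 0–14=939, 15–29=862, 30–44=1316, 45–59=1101, 60–74=1040, 75+=1809
— Period 3 —
Births: 862 × 0.403 = 347  |  1316 × 0.326 = 429 → total 776
15–29: 939 × 0.969 = 910
30–44: 862 × 0.937 = 808
45–59: 1316 × 0.963 = 1267
60–74: 1101 × 0.972 = 1070
75+: 1040 × 0.96 + 1809 × 0.613 = 998 + 1109 = 2107
Net migration: 60–74 − 102 → 968; 75+ + 30 → 2137
Population now: 0–14=776, 15–29=910, 30–44=808, 45–59=1267, 60–74=968, 75+=2137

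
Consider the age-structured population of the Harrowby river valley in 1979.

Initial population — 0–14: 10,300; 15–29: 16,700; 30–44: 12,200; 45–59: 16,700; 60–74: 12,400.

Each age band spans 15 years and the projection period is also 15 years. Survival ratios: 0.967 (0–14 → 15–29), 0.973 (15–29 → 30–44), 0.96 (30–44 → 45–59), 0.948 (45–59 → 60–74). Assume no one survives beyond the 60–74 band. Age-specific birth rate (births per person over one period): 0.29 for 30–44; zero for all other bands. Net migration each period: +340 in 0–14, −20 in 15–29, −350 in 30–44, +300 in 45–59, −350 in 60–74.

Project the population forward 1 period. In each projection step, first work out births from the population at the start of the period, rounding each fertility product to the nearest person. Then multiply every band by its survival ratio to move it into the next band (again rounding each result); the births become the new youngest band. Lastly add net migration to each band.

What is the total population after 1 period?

[period 1]
Births: 12200 × 0.29 = 3538
15–29: 10300 × 0.967 = 9960
30–44: 16700 × 0.973 = 16249
45–59: 12200 × 0.96 = 11712
60–74: 16700 × 0.948 = 15832
Net migration: 0–14 + 340 → 3878; 15–29 − 20 → 9940; 30–44 − 350 → 15899; 45–59 + 300 → 12012; 60–74 − 350 → 15482
End of period: [3878, 9940, 15899, 12012, 15482]
Total after period 1: 3878 + 9940 + 15899 + 12012 + 15482 = 57211

57211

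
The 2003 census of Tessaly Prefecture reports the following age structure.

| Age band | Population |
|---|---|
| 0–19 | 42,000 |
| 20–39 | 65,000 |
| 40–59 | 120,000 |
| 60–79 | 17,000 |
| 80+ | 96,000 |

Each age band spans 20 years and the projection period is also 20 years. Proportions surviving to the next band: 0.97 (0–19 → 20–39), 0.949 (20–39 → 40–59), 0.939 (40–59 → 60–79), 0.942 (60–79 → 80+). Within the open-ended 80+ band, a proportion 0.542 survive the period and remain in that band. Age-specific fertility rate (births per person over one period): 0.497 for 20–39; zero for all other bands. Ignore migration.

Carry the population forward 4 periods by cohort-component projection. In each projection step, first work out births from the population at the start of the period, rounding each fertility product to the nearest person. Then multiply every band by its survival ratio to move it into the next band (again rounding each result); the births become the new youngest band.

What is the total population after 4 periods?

177219

— Period 1 —
Births: 65000 × 0.497 = 32305
20–39: 42000 × 0.97 = 40740
40–59: 65000 × 0.949 = 61685
60–79: 120000 × 0.939 = 112680
80+: 17000 × 0.942 + 96000 × 0.542 = 16014 + 52032 = 68046
End of period: [32305, 40740, 61685, 112680, 68046]
— Period 2 —
Births: 40740 × 0.497 = 20248
20–39: 32305 × 0.97 = 31336
40–59: 40740 × 0.949 = 38662
60–79: 61685 × 0.939 = 57922
80+: 112680 × 0.942 + 68046 × 0.542 = 106145 + 36881 = 143026
End of period: [20248, 31336, 38662, 57922, 143026]
— Period 3 —
Births: 31336 × 0.497 = 15574
20–39: 20248 × 0.97 = 19641
40–59: 31336 × 0.949 = 29738
60–79: 38662 × 0.939 = 36304
80+: 57922 × 0.942 + 143026 × 0.542 = 54563 + 77520 = 132083
End of period: [15574, 19641, 29738, 36304, 132083]
— Period 4 —
Births: 19641 × 0.497 = 9762
20–39: 15574 × 0.97 = 15107
40–59: 19641 × 0.949 = 18639
60–79: 29738 × 0.939 = 27924
80+: 36304 × 0.942 + 132083 × 0.542 = 34198 + 71589 = 105787
End of period: [9762, 15107, 18639, 27924, 105787]
Total after period 4: 9762 + 15107 + 18639 + 27924 + 105787 = 177219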